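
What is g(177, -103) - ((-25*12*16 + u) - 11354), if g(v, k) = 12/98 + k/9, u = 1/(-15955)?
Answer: 113582384996/7036155 ≈ 16143.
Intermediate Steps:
u = -1/15955 ≈ -6.2676e-5
g(v, k) = 6/49 + k/9 (g(v, k) = 12*(1/98) + k*(1/9) = 6/49 + k/9)
g(177, -103) - ((-25*12*16 + u) - 11354) = (6/49 + (1/9)*(-103)) - ((-25*12*16 - 1/15955) - 11354) = (6/49 - 103/9) - ((-300*16 - 1/15955) - 11354) = -4993/441 - ((-4800 - 1/15955) - 11354) = -4993/441 - (-76584001/15955 - 11354) = -4993/441 - 1*(-257737071/15955) = -4993/441 + 257737071/15955 = 113582384996/7036155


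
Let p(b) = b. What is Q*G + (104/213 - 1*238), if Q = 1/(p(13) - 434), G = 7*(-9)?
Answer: -21284971/89673 ≈ -237.36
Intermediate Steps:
G = -63
Q = -1/421 (Q = 1/(13 - 434) = 1/(-421) = -1/421 ≈ -0.0023753)
Q*G + (104/213 - 1*238) = -1/421*(-63) + (104/213 - 1*238) = 63/421 + (104*(1/213) - 238) = 63/421 + (104/213 - 238) = 63/421 - 50590/213 = -21284971/89673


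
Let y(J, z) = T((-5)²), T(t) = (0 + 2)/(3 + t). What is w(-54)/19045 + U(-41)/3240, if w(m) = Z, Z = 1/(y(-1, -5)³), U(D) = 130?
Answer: 1136641/6170580 ≈ 0.18420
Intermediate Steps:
T(t) = 2/(3 + t)
y(J, z) = 1/14 (y(J, z) = 2/(3 + (-5)²) = 2/(3 + 25) = 2/28 = 2*(1/28) = 1/14)
Z = 2744 (Z = 1/((1/14)³) = 1/(1/2744) = 2744)
w(m) = 2744
w(-54)/19045 + U(-41)/3240 = 2744/19045 + 130/3240 = 2744*(1/19045) + 130*(1/3240) = 2744/19045 + 13/324 = 1136641/6170580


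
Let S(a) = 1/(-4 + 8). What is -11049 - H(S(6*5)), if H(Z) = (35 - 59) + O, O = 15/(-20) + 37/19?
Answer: -837991/76 ≈ -11026.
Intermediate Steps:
O = 91/76 (O = 15*(-1/20) + 37*(1/19) = -¾ + 37/19 = 91/76 ≈ 1.1974)
S(a) = ¼ (S(a) = 1/4 = ¼)
H(Z) = -1733/76 (H(Z) = (35 - 59) + 91/76 = -24 + 91/76 = -1733/76)
-11049 - H(S(6*5)) = -11049 - 1*(-1733/76) = -11049 + 1733/76 = -837991/76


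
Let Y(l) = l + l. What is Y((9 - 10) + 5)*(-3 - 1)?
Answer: -32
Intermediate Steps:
Y(l) = 2*l
Y((9 - 10) + 5)*(-3 - 1) = (2*((9 - 10) + 5))*(-3 - 1) = (2*(-1 + 5))*(-4) = (2*4)*(-4) = 8*(-4) = -32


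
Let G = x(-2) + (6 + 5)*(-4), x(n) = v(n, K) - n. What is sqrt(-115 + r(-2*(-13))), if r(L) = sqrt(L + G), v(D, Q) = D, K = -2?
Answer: sqrt(-115 + 3*I*sqrt(2)) ≈ 0.1978 + 10.726*I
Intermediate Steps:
x(n) = 0 (x(n) = n - n = 0)
G = -44 (G = 0 + (6 + 5)*(-4) = 0 + 11*(-4) = 0 - 44 = -44)
r(L) = sqrt(-44 + L) (r(L) = sqrt(L - 44) = sqrt(-44 + L))
sqrt(-115 + r(-2*(-13))) = sqrt(-115 + sqrt(-44 - 2*(-13))) = sqrt(-115 + sqrt(-44 + 26)) = sqrt(-115 + sqrt(-18)) = sqrt(-115 + 3*I*sqrt(2))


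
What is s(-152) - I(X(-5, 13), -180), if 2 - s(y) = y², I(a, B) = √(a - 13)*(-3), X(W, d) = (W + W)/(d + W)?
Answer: -23102 + 3*I*√57/2 ≈ -23102.0 + 11.325*I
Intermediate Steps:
X(W, d) = 2*W/(W + d) (X(W, d) = (2*W)/(W + d) = 2*W/(W + d))
I(a, B) = -3*√(-13 + a) (I(a, B) = √(-13 + a)*(-3) = -3*√(-13 + a))
s(y) = 2 - y²
s(-152) - I(X(-5, 13), -180) = (2 - 1*(-152)²) - (-3)*√(-13 + 2*(-5)/(-5 + 13)) = (2 - 1*23104) - (-3)*√(-13 + 2*(-5)/8) = (2 - 23104) - (-3)*√(-13 + 2*(-5)*(⅛)) = -23102 - (-3)*√(-13 - 5/4) = -23102 - (-3)*√(-57/4) = -23102 - (-3)*I*√57/2 = -23102 + 3*I*√57/2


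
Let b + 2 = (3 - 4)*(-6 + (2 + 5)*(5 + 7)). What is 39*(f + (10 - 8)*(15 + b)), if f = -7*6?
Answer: -6708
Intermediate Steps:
f = -42
b = -80 (b = -2 + (3 - 4)*(-6 + (2 + 5)*(5 + 7)) = -2 - (-6 + 7*12) = -2 - (-6 + 84) = -2 - 1*78 = -2 - 78 = -80)
39*(f + (10 - 8)*(15 + b)) = 39*(-42 + (10 - 8)*(15 - 80)) = 39*(-42 + 2*(-65)) = 39*(-42 - 130) = 39*(-172) = -6708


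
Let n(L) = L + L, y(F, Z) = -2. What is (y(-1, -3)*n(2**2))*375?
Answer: -6000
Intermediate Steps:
n(L) = 2*L
(y(-1, -3)*n(2**2))*375 = -4*2**2*375 = -4*4*375 = -2*8*375 = -16*375 = -6000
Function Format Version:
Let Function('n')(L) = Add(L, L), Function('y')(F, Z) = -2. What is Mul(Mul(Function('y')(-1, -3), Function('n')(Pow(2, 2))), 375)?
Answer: -6000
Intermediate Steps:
Function('n')(L) = Mul(2, L)
Mul(Mul(Function('y')(-1, -3), Function('n')(Pow(2, 2))), 375) = Mul(Mul(-2, Mul(2, Pow(2, 2))), 375) = Mul(Mul(-2, Mul(2, 4)), 375) = Mul(Mul(-2, 8), 375) = Mul(-16, 375) = -6000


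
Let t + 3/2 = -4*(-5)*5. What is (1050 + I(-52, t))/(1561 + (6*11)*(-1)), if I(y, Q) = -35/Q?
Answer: 41356/58903 ≈ 0.70210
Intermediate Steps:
t = 197/2 (t = -3/2 - 4*(-5)*5 = -3/2 + 20*5 = -3/2 + 100 = 197/2 ≈ 98.500)
(1050 + I(-52, t))/(1561 + (6*11)*(-1)) = (1050 - 35/197/2)/(1561 + (6*11)*(-1)) = (1050 - 35*2/197)/(1561 + 66*(-1)) = (1050 - 70/197)/(1561 - 66) = (206780/197)/1495 = (206780/197)*(1/1495) = 41356/58903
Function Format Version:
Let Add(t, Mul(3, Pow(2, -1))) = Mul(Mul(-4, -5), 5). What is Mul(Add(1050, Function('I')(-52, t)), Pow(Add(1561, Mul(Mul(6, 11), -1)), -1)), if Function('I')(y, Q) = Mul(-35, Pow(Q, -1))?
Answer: Rational(41356, 58903) ≈ 0.70210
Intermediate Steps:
t = Rational(197, 2) (t = Add(Rational(-3, 2), Mul(Mul(-4, -5), 5)) = Add(Rational(-3, 2), Mul(20, 5)) = Add(Rational(-3, 2), 100) = Rational(197, 2) ≈ 98.500)
Mul(Add(1050, Function('I')(-52, t)), Pow(Add(1561, Mul(Mul(6, 11), -1)), -1)) = Mul(Add(1050, Mul(-35, Pow(Rational(197, 2), -1))), Pow(Add(1561, Mul(Mul(6, 11), -1)), -1)) = Mul(Add(1050, Mul(-35, Rational(2, 197))), Pow(Add(1561, Mul(66, -1)), -1)) = Mul(Add(1050, Rational(-70, 197)), Pow(Add(1561, -66), -1)) = Mul(Rational(206780, 197), Pow(1495, -1)) = Mul(Rational(206780, 197), Rational(1, 1495)) = Rational(41356, 58903)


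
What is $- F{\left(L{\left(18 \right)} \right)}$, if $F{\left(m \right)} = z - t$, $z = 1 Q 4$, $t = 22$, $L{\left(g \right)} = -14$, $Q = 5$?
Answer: $2$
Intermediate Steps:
$z = 20$ ($z = 1 \cdot 5 \cdot 4 = 5 \cdot 4 = 20$)
$F{\left(m \right)} = -2$ ($F{\left(m \right)} = 20 - 22 = -2$)
$- F{\left(L{\left(18 \right)} \right)} = \left(-1\right) \left(-2\right) = 2$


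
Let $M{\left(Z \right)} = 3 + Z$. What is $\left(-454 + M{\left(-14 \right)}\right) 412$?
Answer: $-191580$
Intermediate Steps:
$\left(-454 + M{\left(-14 \right)}\right) 412 = \left(-454 + \left(3 - 14\right)\right) 412 = \left(-454 - 11\right) 412 = \left(-465\right) 412 = -191580$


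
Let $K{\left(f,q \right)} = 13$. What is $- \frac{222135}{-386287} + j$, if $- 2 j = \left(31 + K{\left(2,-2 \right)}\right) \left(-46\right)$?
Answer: $\frac{391144579}{386287} \approx 1012.6$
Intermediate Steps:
$j = 1012$ ($j = - \frac{\left(31 + 13\right) \left(-46\right)}{2} = - \frac{44 \left(-46\right)}{2} = \left(- \frac{1}{2}\right) \left(-2024\right) = 1012$)
$- \frac{222135}{-386287} + j = - \frac{222135}{-386287} + 1012 = \left(-222135\right) \left(- \frac{1}{386287}\right) + 1012 = \frac{222135}{386287} + 1012 = \frac{391144579}{386287}$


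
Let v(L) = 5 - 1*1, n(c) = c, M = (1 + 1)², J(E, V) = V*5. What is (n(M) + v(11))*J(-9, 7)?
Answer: 280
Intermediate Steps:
J(E, V) = 5*V
M = 4 (M = 2² = 4)
v(L) = 4 (v(L) = 5 - 1 = 4)
(n(M) + v(11))*J(-9, 7) = (4 + 4)*(5*7) = 8*35 = 280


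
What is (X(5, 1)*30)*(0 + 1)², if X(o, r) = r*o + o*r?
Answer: 300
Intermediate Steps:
X(o, r) = 2*o*r (X(o, r) = o*r + o*r = 2*o*r)
(X(5, 1)*30)*(0 + 1)² = ((2*5*1)*30)*(0 + 1)² = (10*30)*1² = 300*1 = 300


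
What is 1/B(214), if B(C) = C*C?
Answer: 1/45796 ≈ 2.1836e-5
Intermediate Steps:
B(C) = C**2
1/B(214) = 1/(214**2) = 1/45796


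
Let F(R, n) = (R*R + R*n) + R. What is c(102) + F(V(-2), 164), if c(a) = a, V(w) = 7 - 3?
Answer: 778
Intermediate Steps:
V(w) = 4
F(R, n) = R + R² + R*n (F(R, n) = (R² + R*n) + R = R + R² + R*n)
c(102) + F(V(-2), 164) = 102 + 4*(1 + 4 + 164) = 102 + 4*169 = 102 + 676 = 778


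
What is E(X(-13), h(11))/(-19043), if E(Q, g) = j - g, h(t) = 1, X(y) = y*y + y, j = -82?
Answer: 83/19043 ≈ 0.0043586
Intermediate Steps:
X(y) = y + y² (X(y) = y² + y = y + y²)
E(Q, g) = -82 - g
E(X(-13), h(11))/(-19043) = (-82 - 1*1)/(-19043) = (-82 - 1)*(-1/19043) = -83*(-1/19043) = 83/19043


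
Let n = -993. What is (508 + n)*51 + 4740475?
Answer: 4715740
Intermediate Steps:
(508 + n)*51 + 4740475 = (508 - 993)*51 + 4740475 = -485*51 + 4740475 = -24735 + 4740475 = 4715740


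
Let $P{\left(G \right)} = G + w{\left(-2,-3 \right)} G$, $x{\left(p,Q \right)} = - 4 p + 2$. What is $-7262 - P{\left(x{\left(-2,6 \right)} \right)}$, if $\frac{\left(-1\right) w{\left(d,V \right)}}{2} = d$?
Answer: $-7312$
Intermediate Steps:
$w{\left(d,V \right)} = - 2 d$
$x{\left(p,Q \right)} = 2 - 4 p$
$P{\left(G \right)} = 5 G$ ($P{\left(G \right)} = G + \left(-2\right) \left(-2\right) G = G + 4 G = 5 G$)
$-7262 - P{\left(x{\left(-2,6 \right)} \right)} = -7262 - 5 \left(2 - -8\right) = -7262 - 5 \left(2 + 8\right) = -7262 - 5 \cdot 10 = -7262 - 50 = -7312$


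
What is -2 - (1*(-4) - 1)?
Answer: 3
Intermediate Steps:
-2 - (1*(-4) - 1) = -2 - (-4 - 1) = -2 - 1*(-5) = -2 + 5 = 3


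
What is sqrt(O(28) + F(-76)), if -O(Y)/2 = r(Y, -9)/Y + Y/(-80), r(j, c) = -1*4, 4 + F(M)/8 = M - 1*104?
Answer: 11*I*sqrt(59570)/70 ≈ 38.354*I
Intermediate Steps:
F(M) = -864 + 8*M (F(M) = -32 + 8*(M - 1*104) = -32 + 8*(M - 104) = -32 + 8*(-104 + M) = -32 + (-832 + 8*M) = -864 + 8*M)
r(j, c) = -4
O(Y) = 8/Y + Y/40 (O(Y) = -2*(-4/Y + Y/(-80)) = -2*(-4/Y + Y*(-1/80)) = -2*(-4/Y - Y/80) = 8/Y + Y/40)
sqrt(O(28) + F(-76)) = sqrt((8/28 + (1/40)*28) + (-864 + 8*(-76))) = sqrt((8*(1/28) + 7/10) + (-864 - 608)) = sqrt((2/7 + 7/10) - 1472) = sqrt(69/70 - 1472) = sqrt(-102971/70) = 11*I*sqrt(59570)/70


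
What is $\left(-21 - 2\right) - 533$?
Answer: $-556$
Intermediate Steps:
$\left(-21 - 2\right) - 533 = -23 - 533 = -556$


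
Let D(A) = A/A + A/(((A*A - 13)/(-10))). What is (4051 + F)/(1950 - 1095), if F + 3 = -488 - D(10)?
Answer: 309733/74385 ≈ 4.1639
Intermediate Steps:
D(A) = 1 + A/(13/10 - A²/10) (D(A) = 1 + A/(((A² - 13)*(-⅒))) = 1 + A/(((-13 + A²)*(-⅒))) = 1 + A/(13/10 - A²/10))
F = -42704/87 (F = -3 + (-488 - (-13 + 10² - 10*10)/(-13 + 10²)) = -3 + (-488 - (-13 + 100 - 100)/(-13 + 100)) = -3 + (-488 - (-13)/87) = -3 + (-488 - 1*(-13/87)) = -3 + (-488 + 13/87) = -3 - 42443/87 = -42704/87 ≈ -490.85)
(4051 + F)/(1950 - 1095) = (4051 - 42704/87)/(1950 - 1095) = (309733/87)/855 = (309733/87)*(1/855) = 309733/74385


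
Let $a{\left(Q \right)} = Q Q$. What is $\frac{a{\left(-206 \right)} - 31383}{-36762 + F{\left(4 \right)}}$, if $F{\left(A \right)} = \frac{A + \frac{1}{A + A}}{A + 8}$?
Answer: $- \frac{353696}{1176373} \approx -0.30067$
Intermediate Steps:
$F{\left(A \right)} = \frac{A + \frac{1}{2 A}}{8 + A}$
$a{\left(Q \right)} = Q^{2}$
$\frac{a{\left(-206 \right)} - 31383}{-36762 + F{\left(4 \right)}} = \frac{\left(-206\right)^{2} - 31383}{-36762 + \frac{\frac{1}{2} + 4^{2}}{4 \left(8 + 4\right)}} = \frac{42436 - 31383}{-36762 + \frac{\frac{1}{2} + 16}{4 \cdot 12}} = \frac{11053}{-36762 + \frac{1}{4} \cdot \frac{1}{12} \cdot \frac{33}{2}} = \frac{11053}{-36762 + \frac{11}{32}} = \frac{11053}{- \frac{1176373}{32}} = 11053 \left(- \frac{32}{1176373}\right) = - \frac{353696}{1176373}$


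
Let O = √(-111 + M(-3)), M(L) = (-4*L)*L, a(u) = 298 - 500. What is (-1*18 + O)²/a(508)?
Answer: -177/202 + 126*I*√3/101 ≈ -0.87624 + 2.1608*I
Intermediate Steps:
a(u) = -202
M(L) = -4*L²
O = 7*I*√3 (O = √(-111 - 4*(-3)²) = √(-111 - 4*9) = √(-111 - 36) = √(-147) = 7*I*√3 ≈ 12.124*I)
(-1*18 + O)²/a(508) = (-1*18 + 7*I*√3)²/(-202) = (-18 + 7*I*√3)²*(-1/202) = -(-18 + 7*I*√3)²/202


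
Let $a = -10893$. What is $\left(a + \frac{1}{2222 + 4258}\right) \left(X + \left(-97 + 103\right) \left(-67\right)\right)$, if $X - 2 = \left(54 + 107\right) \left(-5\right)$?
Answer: $\frac{17011379999}{1296} \approx 1.3126 \cdot 10^{7}$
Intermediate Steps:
$X = -803$ ($X = 2 + \left(54 + 107\right) \left(-5\right) = 2 + 161 \left(-5\right) = 2 - 805 = -803$)
$\left(a + \frac{1}{2222 + 4258}\right) \left(X + \left(-97 + 103\right) \left(-67\right)\right) = \left(-10893 + \frac{1}{2222 + 4258}\right) \left(-803 + \left(-97 + 103\right) \left(-67\right)\right) = \left(-10893 + \frac{1}{6480}\right) \left(-803 + 6 \left(-67\right)\right) = \left(-10893 + \frac{1}{6480}\right) \left(-803 - 402\right) = \left(- \frac{70586639}{6480}\right) \left(-1205\right) = \frac{17011379999}{1296}$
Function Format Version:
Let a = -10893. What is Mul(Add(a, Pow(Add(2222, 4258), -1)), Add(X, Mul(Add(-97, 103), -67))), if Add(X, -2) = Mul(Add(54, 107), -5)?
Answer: Rational(17011379999, 1296) ≈ 1.3126e+7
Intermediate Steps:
X = -803 (X = Add(2, Mul(Add(54, 107), -5)) = Add(2, Mul(161, -5)) = Add(2, -805) = -803)
Mul(Add(a, Pow(Add(2222, 4258), -1)), Add(X, Mul(Add(-97, 103), -67))) = Mul(Add(-10893, Pow(Add(2222, 4258), -1)), Add(-803, Mul(Add(-97, 103), -67))) = Mul(Add(-10893, Pow(6480, -1)), Add(-803, Mul(6, -67))) = Mul(Add(-10893, Rational(1, 6480)), Add(-803, -402)) = Mul(Rational(-70586639, 6480), -1205) = Rational(17011379999, 1296)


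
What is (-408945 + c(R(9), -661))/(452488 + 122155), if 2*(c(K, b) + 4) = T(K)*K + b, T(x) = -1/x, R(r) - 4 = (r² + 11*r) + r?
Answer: -409280/574643 ≈ -0.71223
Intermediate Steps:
R(r) = 4 + r² + 12*r (R(r) = 4 + ((r² + 11*r) + r) = 4 + (r² + 12*r) = 4 + r² + 12*r)
c(K, b) = -9/2 + b/2 (c(K, b) = -4 + ((-1/K)*K + b)/2 = -4 + (-1 + b)/2 = -4 + (-½ + b/2) = -9/2 + b/2)
(-408945 + c(R(9), -661))/(452488 + 122155) = (-408945 + (-9/2 + (½)*(-661)))/(452488 + 122155) = (-408945 + (-9/2 - 661/2))/574643 = (-408945 - 335)*(1/574643) = -409280*1/574643 = -409280/574643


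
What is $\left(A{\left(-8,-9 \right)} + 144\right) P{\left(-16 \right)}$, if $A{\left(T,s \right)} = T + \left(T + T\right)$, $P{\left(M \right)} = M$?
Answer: $-1920$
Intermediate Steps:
$A{\left(T,s \right)} = 3 T$ ($A{\left(T,s \right)} = T + 2 T = 3 T$)
$\left(A{\left(-8,-9 \right)} + 144\right) P{\left(-16 \right)} = \left(3 \left(-8\right) + 144\right) \left(-16\right) = \left(-24 + 144\right) \left(-16\right) = 120 \left(-16\right) = -1920$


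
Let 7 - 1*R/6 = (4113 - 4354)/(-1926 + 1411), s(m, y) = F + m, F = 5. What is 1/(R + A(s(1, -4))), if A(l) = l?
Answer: 515/23274 ≈ 0.022128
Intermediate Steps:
s(m, y) = 5 + m
R = 20184/515 (R = 42 - 6*(4113 - 4354)/(-1926 + 1411) = 42 - (-1446)/(-515) = 42 - (-1446)*(-1)/515 = 42 - 6*241/515 = 42 - 1446/515 = 20184/515 ≈ 39.192)
1/(R + A(s(1, -4))) = 1/(20184/515 + (5 + 1)) = 1/(20184/515 + 6) = 1/(23274/515) = 515/23274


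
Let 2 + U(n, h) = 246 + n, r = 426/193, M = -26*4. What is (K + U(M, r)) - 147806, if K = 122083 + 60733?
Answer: 35150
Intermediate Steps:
M = -104
r = 426/193 (r = 426*(1/193) = 426/193 ≈ 2.2073)
U(n, h) = 244 + n (U(n, h) = -2 + (246 + n) = 244 + n)
K = 182816
(K + U(M, r)) - 147806 = (182816 + (244 - 104)) - 147806 = (182816 + 140) - 147806 = 182956 - 147806 = 35150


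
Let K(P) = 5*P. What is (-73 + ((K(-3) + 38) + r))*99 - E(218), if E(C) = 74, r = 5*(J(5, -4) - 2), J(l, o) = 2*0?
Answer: -6014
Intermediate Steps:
J(l, o) = 0
r = -10 (r = 5*(0 - 2) = 5*(-2) = -10)
(-73 + ((K(-3) + 38) + r))*99 - E(218) = (-73 + ((5*(-3) + 38) - 10))*99 - 1*74 = (-73 + ((-15 + 38) - 10))*99 - 74 = (-73 + (23 - 10))*99 - 74 = (-73 + 13)*99 - 74 = -60*99 - 74 = -5940 - 74 = -6014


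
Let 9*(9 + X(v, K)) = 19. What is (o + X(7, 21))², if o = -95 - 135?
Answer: 4545424/81 ≈ 56116.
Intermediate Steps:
o = -230
X(v, K) = -62/9 (X(v, K) = -9 + (⅑)*19 = -9 + 19/9 = -62/9)
(o + X(7, 21))² = (-230 - 62/9)² = (-2132/9)² = 4545424/81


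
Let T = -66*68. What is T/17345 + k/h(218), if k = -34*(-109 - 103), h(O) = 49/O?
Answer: 27254741768/849905 ≈ 32068.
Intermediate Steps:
k = 7208 (k = -34*(-212) = 7208)
T = -4488
T/17345 + k/h(218) = -4488/17345 + 7208/((49/218)) = -4488*1/17345 + 7208/((49*(1/218))) = -4488/17345 + 7208/(49/218) = -4488/17345 + 7208*(218/49) = -4488/17345 + 1571344/49 = 27254741768/849905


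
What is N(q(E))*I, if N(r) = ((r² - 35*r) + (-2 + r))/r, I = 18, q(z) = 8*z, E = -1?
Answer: -1503/2 ≈ -751.50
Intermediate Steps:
N(r) = (-2 + r² - 34*r)/r
N(q(E))*I = (-34 + 8*(-1) - 2/(8*(-1)))*18 = (-34 - 8 - 2/(-8))*18 = (-34 - 8 - 2*(-⅛))*18 = (-34 - 8 + ¼)*18 = -167/4*18 = -1503/2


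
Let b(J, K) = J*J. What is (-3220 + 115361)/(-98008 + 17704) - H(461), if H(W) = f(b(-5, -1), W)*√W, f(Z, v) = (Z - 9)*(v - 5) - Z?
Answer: -112141/80304 - 7271*√461 ≈ -1.5612e+5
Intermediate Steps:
b(J, K) = J²
f(Z, v) = -Z + (-9 + Z)*(-5 + v) (f(Z, v) = (-9 + Z)*(-5 + v) - Z = -Z + (-9 + Z)*(-5 + v))
H(W) = √W*(-105 + 16*W) (H(W) = (45 - 9*W - 6*(-5)² + (-5)²*W)*√W = (45 - 9*W - 6*25 + 25*W)*√W = (45 - 9*W - 150 + 25*W)*√W = (-105 + 16*W)*√W = √W*(-105 + 16*W))
(-3220 + 115361)/(-98008 + 17704) - H(461) = (-3220 + 115361)/(-98008 + 17704) - √461*(-105 + 16*461) = 112141/(-80304) - √461*(-105 + 7376) = 112141*(-1/80304) - √461*7271 = -112141/80304 - 7271*√461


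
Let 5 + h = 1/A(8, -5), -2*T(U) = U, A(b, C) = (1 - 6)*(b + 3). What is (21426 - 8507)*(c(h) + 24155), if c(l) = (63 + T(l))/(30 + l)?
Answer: 142938283529/458 ≈ 3.1209e+8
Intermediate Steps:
A(b, C) = -15 - 5*b (A(b, C) = -5*(3 + b) = -15 - 5*b)
T(U) = -U/2
h = -276/55 (h = -5 + 1/(-15 - 5*8) = -5 + 1/(-15 - 40) = -5 + 1/(-55) = -5 - 1/55 = -276/55 ≈ -5.0182)
c(l) = (63 - l/2)/(30 + l)
(21426 - 8507)*(c(h) + 24155) = (21426 - 8507)*((126 - 1*(-276/55))/(2*(30 - 276/55)) + 24155) = 12919*((126 + 276/55)/(2*(1374/55)) + 24155) = 12919*((1/2)*(55/1374)*(7206/55) + 24155) = 12919*(1201/458 + 24155) = 12919*(11064191/458) = 142938283529/458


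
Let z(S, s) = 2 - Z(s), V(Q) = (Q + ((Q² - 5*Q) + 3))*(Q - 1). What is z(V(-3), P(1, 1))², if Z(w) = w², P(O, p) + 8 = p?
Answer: 2209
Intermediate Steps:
P(O, p) = -8 + p
V(Q) = (-1 + Q)*(3 + Q² - 4*Q) (V(Q) = (Q + (3 + Q² - 5*Q))*(-1 + Q) = (3 + Q² - 4*Q)*(-1 + Q) = (-1 + Q)*(3 + Q² - 4*Q))
z(S, s) = 2 - s²
z(V(-3), P(1, 1))² = (2 - (-8 + 1)²)² = (2 - 1*(-7)²)² = (2 - 1*49)² = (2 - 49)² = (-47)² = 2209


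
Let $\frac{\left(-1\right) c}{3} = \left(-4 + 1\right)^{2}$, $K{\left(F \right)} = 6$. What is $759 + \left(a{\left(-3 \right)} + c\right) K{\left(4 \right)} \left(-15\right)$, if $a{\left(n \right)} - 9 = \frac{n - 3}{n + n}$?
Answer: $2289$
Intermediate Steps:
$a{\left(n \right)} = 9 + \frac{-3 + n}{2 n}$ ($a{\left(n \right)} = 9 + \frac{n - 3}{n + n} = 9 + \frac{-3 + n}{2 n}$)
$c = -27$ ($c = - 3 \left(-4 + 1\right)^{2} = - 3 \left(-3\right)^{2} = \left(-3\right) 9 = -27$)
$759 + \left(a{\left(-3 \right)} + c\right) K{\left(4 \right)} \left(-15\right) = 759 + \left(\frac{-3 + 19 \left(-3\right)}{2 \left(-3\right)} - 27\right) 6 \left(-15\right) = 759 + \left(\frac{1}{2} \left(- \frac{1}{3}\right) \left(-3 - 57\right) - 27\right) 6 \left(-15\right) = 759 + \left(\frac{1}{2} \left(- \frac{1}{3}\right) \left(-60\right) - 27\right) 6 \left(-15\right) = 759 + \left(10 - 27\right) 6 \left(-15\right) = 759 + \left(-17\right) 6 \left(-15\right) = 759 - -1530 = 759 + 1530 = 2289$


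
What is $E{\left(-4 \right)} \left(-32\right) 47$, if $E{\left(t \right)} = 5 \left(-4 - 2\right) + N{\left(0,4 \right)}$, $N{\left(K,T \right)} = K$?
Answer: $45120$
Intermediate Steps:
$E{\left(t \right)} = -30$ ($E{\left(t \right)} = 5 \left(-4 - 2\right) + 0 = 5 \left(-6\right) + 0 = -30 + 0 = -30$)
$E{\left(-4 \right)} \left(-32\right) 47 = \left(-30\right) \left(-32\right) 47 = 960 \cdot 47 = 45120$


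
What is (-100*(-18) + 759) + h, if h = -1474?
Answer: 1085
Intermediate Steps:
(-100*(-18) + 759) + h = (-100*(-18) + 759) - 1474 = (1800 + 759) - 1474 = 2559 - 1474 = 1085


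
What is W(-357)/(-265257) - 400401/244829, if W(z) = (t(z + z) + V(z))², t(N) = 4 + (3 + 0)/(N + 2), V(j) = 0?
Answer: -53844082143534533/32922264482932032 ≈ -1.6355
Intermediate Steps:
t(N) = 4 + 3/(2 + N)
W(z) = (11 + 8*z)²/(2 + 2*z)² (W(z) = ((11 + 4*(z + z))/(2 + (z + z)) + 0)² = ((11 + 4*(2*z))/(2 + 2*z) + 0)² = ((11 + 8*z)/(2 + 2*z) + 0)² = ((11 + 8*z)/(2 + 2*z))² = (11 + 8*z)²/(2 + 2*z)²)
W(-357)/(-265257) - 400401/244829 = ((11 + 8*(-357))²/(4*(1 - 357)²))/(-265257) - 400401/244829 = ((¼)*(11 - 2856)²/(-356)²)*(-1/265257) - 400401*1/244829 = ((¼)*(1/126736)*(-2845)²)*(-1/265257) - 400401/244829 = ((¼)*(1/126736)*8094025)*(-1/265257) - 400401/244829 = (8094025/506944)*(-1/265257) - 400401/244829 = -8094025/134470444608 - 400401/244829 = -53844082143534533/32922264482932032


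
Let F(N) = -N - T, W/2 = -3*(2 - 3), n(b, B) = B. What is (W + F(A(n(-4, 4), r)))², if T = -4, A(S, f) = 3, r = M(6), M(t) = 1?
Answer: 49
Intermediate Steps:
r = 1
W = 6 (W = 2*(-3*(2 - 3)) = 2*(-3*(-1)) = 2*3 = 6)
F(N) = 4 - N (F(N) = -N - 1*(-4) = -N + 4 = 4 - N)
(W + F(A(n(-4, 4), r)))² = (6 + (4 - 1*3))² = (6 + (4 - 3))² = (6 + 1)² = 7² = 49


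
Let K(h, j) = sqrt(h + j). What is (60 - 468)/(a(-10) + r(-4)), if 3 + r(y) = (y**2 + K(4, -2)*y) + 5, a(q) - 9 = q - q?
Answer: -648/41 - 96*sqrt(2)/41 ≈ -19.116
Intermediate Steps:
a(q) = 9 (a(q) = 9 + (q - q) = 9 + 0 = 9)
r(y) = 2 + y**2 + y*sqrt(2) (r(y) = -3 + ((y**2 + sqrt(4 - 2)*y) + 5) = -3 + ((y**2 + sqrt(2)*y) + 5) = -3 + ((y**2 + y*sqrt(2)) + 5) = -3 + (5 + y**2 + y*sqrt(2)) = 2 + y**2 + y*sqrt(2))
(60 - 468)/(a(-10) + r(-4)) = (60 - 468)/(9 + (2 + (-4)**2 - 4*sqrt(2))) = -408/(9 + (2 + 16 - 4*sqrt(2))) = -408/(9 + (18 - 4*sqrt(2))) = -408/(27 - 4*sqrt(2))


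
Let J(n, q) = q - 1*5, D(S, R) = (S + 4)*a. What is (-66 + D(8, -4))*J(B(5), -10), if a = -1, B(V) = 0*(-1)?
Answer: 1170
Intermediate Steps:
B(V) = 0
D(S, R) = -4 - S (D(S, R) = (S + 4)*(-1) = (4 + S)*(-1) = -4 - S)
J(n, q) = -5 + q (J(n, q) = q - 5 = -5 + q)
(-66 + D(8, -4))*J(B(5), -10) = (-66 + (-4 - 1*8))*(-5 - 10) = (-66 + (-4 - 8))*(-15) = (-66 - 12)*(-15) = -78*(-15) = 1170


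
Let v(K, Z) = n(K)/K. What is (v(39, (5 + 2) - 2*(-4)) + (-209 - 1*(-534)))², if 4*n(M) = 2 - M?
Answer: 2566739569/24336 ≈ 1.0547e+5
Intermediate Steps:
n(M) = ½ - M/4 (n(M) = (2 - M)/4 = ½ - M/4)
v(K, Z) = (½ - K/4)/K
(v(39, (5 + 2) - 2*(-4)) + (-209 - 1*(-534)))² = ((¼)*(2 - 1*39)/39 + (-209 - 1*(-534)))² = ((¼)*(1/39)*(2 - 39) + (-209 + 534))² = ((¼)*(1/39)*(-37) + 325)² = (-37/156 + 325)² = (50663/156)² = 2566739569/24336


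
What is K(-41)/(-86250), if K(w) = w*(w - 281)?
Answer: -287/1875 ≈ -0.15307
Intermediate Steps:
K(w) = w*(-281 + w)
K(-41)/(-86250) = -41*(-281 - 41)/(-86250) = -41*(-322)*(-1/86250) = 13202*(-1/86250) = -287/1875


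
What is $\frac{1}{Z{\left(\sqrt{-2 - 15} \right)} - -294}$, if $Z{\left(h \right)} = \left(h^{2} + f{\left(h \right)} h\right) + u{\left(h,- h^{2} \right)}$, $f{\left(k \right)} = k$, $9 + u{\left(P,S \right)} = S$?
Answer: $\frac{1}{268} \approx 0.0037313$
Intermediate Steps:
$u{\left(P,S \right)} = -9 + S$
$Z{\left(h \right)} = -9 + h^{2}$ ($Z{\left(h \right)} = \left(h^{2} + h h\right) - \left(9 + h^{2}\right) = \left(h^{2} + h^{2}\right) - \left(9 + h^{2}\right) = 2 h^{2} - \left(9 + h^{2}\right) = -9 + h^{2}$)
$\frac{1}{Z{\left(\sqrt{-2 - 15} \right)} - -294} = \frac{1}{\left(-9 + \left(\sqrt{-2 - 15}\right)^{2}\right) - -294} = \frac{1}{\left(-9 + \left(\sqrt{-17}\right)^{2}\right) + \left(-9 + 303\right)} = \frac{1}{\left(-9 + \left(i \sqrt{17}\right)^{2}\right) + 294} = \frac{1}{\left(-9 - 17\right) + 294} = \frac{1}{-26 + 294} = \frac{1}{268}$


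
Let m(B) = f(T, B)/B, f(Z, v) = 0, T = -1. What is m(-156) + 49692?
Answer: 49692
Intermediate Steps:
m(B) = 0 (m(B) = 0/B = 0)
m(-156) + 49692 = 0 + 49692 = 49692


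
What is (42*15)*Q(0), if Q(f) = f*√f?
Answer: 0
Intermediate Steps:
Q(f) = f^(3/2)
(42*15)*Q(0) = (42*15)*0^(3/2) = 630*0 = 0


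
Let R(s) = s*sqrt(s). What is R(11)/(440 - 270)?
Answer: 11*sqrt(11)/170 ≈ 0.21461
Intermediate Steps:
R(s) = s**(3/2)
R(11)/(440 - 270) = 11**(3/2)/(440 - 270) = (11*sqrt(11))/170 = 11*sqrt(11)/170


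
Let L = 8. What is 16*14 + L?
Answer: 232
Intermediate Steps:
16*14 + L = 16*14 + 8 = 224 + 8 = 232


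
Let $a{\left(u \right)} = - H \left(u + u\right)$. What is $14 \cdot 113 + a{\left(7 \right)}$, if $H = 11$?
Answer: $1428$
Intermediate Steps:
$a{\left(u \right)} = - 22 u$ ($a{\left(u \right)} = \left(-1\right) 11 \left(u + u\right) = - 11 \cdot 2 u = - 22 u$)
$14 \cdot 113 + a{\left(7 \right)} = 14 \cdot 113 - 154 = 1582 - 154 = 1428$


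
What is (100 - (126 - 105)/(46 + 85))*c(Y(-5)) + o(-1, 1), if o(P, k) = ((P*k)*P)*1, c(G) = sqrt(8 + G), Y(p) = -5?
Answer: 1 + 13079*sqrt(3)/131 ≈ 173.93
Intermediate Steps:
o(P, k) = k*P**2 (o(P, k) = (k*P**2)*1 = k*P**2)
(100 - (126 - 105)/(46 + 85))*c(Y(-5)) + o(-1, 1) = (100 - (126 - 105)/(46 + 85))*sqrt(8 - 5) + 1*(-1)**2 = (100 - 21/131)*sqrt(3) + 1*1 = (100 - 21/131)*sqrt(3) + 1 = 13079*sqrt(3)/131 + 1 = 1 + 13079*sqrt(3)/131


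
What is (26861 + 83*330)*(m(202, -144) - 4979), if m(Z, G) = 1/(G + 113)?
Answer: -8373641850/31 ≈ -2.7012e+8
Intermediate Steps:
m(Z, G) = 1/(113 + G)
(26861 + 83*330)*(m(202, -144) - 4979) = (26861 + 83*330)*(1/(113 - 144) - 4979) = (26861 + 27390)*(1/(-31) - 4979) = 54251*(-1/31 - 4979) = 54251*(-154350/31) = -8373641850/31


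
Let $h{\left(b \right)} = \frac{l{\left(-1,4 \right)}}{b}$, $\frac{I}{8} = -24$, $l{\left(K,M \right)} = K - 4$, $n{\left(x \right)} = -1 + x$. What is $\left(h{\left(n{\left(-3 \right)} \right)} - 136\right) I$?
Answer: $25872$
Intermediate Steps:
$l{\left(K,M \right)} = -4 + K$
$I = -192$ ($I = 8 \left(-24\right) = -192$)
$h{\left(b \right)} = - \frac{5}{b}$ ($h{\left(b \right)} = \frac{-4 - 1}{b} = - \frac{5}{b}$)
$\left(h{\left(n{\left(-3 \right)} \right)} - 136\right) I = \left(- \frac{5}{-1 - 3} - 136\right) \left(-192\right) = \left(- \frac{5}{-4} - 136\right) \left(-192\right) = \left(\left(-5\right) \left(- \frac{1}{4}\right) - 136\right) \left(-192\right) = \left(\frac{5}{4} - 136\right) \left(-192\right) = \left(- \frac{539}{4}\right) \left(-192\right) = 25872$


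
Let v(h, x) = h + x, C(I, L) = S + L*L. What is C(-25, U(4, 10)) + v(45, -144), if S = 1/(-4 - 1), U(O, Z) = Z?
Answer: 4/5 ≈ 0.80000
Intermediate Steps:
S = -1/5 (S = 1/(-5) = -1/5 ≈ -0.20000)
C(I, L) = -1/5 + L**2 (C(I, L) = -1/5 + L*L = -1/5 + L**2)
C(-25, U(4, 10)) + v(45, -144) = (-1/5 + 10**2) + (45 - 144) = (-1/5 + 100) - 99 = 499/5 - 99 = 4/5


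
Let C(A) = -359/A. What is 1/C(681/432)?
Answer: -227/51696 ≈ -0.0043911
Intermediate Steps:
1/C(681/432) = 1/(-359/(681/432)) = 1/(-359/(681*(1/432))) = 1/(-359/227/144) = 1/(-359*144/227) = 1/(-51696/227) = -227/51696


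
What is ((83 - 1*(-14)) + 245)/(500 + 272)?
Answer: 171/386 ≈ 0.44301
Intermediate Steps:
((83 - 1*(-14)) + 245)/(500 + 272) = ((83 + 14) + 245)/772 = (97 + 245)*(1/772) = 342*(1/772) = 171/386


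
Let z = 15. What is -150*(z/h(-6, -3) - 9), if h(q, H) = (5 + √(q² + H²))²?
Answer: 3825/4 + 675*√5/4 ≈ 1333.6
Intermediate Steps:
h(q, H) = (5 + √(H² + q²))²
-150*(z/h(-6, -3) - 9) = -150*(15/((5 + √((-3)² + (-6)²))²) - 9) = -150*(15/((5 + √(9 + 36))²) - 9) = -150*(15/((5 + √45)²) - 9) = -150*(15/((5 + 3*√5)²) - 9) = -150*(15/(5 + 3*√5)² - 9) = -150*(-9 + 15/(5 + 3*√5)²) = 1350 - 2250/(5 + 3*√5)²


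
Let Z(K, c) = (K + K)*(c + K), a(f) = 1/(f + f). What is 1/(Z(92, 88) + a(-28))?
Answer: 56/1854719 ≈ 3.0193e-5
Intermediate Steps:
a(f) = 1/(2*f)
Z(K, c) = 2*K*(K + c) (Z(K, c) = (2*K)*(K + c) = 2*K*(K + c))
1/(Z(92, 88) + a(-28)) = 1/(2*92*(92 + 88) + (½)/(-28)) = 1/(2*92*180 + (½)*(-1/28)) = 1/(33120 - 1/56) = 1/(1854719/56) = 56/1854719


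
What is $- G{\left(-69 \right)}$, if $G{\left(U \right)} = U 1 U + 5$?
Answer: $-4766$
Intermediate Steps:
$G{\left(U \right)} = 5 + U^{2}$ ($G{\left(U \right)} = U U + 5 = U^{2} + 5 = 5 + U^{2}$)
$- G{\left(-69 \right)} = - (5 + \left(-69\right)^{2}) = - (5 + 4761) = \left(-1\right) 4766 = -4766$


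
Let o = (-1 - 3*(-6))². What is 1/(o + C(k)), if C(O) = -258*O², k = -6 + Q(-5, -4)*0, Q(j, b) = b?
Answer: -1/8999 ≈ -0.00011112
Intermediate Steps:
k = -6 (k = -6 - 4*0 = -6 + 0 = -6)
o = 289 (o = (-1 + 18)² = 17² = 289)
1/(o + C(k)) = 1/(289 - 258*(-6)²) = 1/(289 - 258*36) = 1/(289 - 9288) = 1/(-8999) = -1/8999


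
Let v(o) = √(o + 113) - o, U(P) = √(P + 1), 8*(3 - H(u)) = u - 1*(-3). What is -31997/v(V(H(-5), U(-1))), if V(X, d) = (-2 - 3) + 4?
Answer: 31997/111 - 127988*√7/111 ≈ -2762.4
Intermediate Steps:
H(u) = 21/8 - u/8 (H(u) = 3 - (u - 1*(-3))/8 = 3 - (u + 3)/8 = 3 - (3 + u)/8 = 3 + (-3/8 - u/8) = 21/8 - u/8)
U(P) = √(1 + P)
V(X, d) = -1 (V(X, d) = -5 + 4 = -1)
v(o) = √(113 + o) - o
-31997/v(V(H(-5), U(-1))) = -31997/(√(113 - 1) - 1*(-1)) = -31997/(√112 + 1) = -31997/(4*√7 + 1) = -31997/(1 + 4*√7)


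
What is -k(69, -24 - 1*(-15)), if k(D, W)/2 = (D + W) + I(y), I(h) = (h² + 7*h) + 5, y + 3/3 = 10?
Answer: -418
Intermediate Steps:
y = 9 (y = -1 + 10 = 9)
I(h) = 5 + h² + 7*h
k(D, W) = 298 + 2*D + 2*W (k(D, W) = 2*((D + W) + (5 + 9² + 7*9)) = 2*((D + W) + (5 + 81 + 63)) = 2*((D + W) + 149) = 2*(149 + D + W) = 298 + 2*D + 2*W)
-k(69, -24 - 1*(-15)) = -(298 + 2*69 + 2*(-24 - 1*(-15))) = -(298 + 138 + 2*(-24 + 15)) = -(298 + 138 + 2*(-9)) = -(298 + 138 - 18) = -1*418 = -418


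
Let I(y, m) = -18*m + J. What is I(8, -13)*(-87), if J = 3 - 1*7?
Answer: -20010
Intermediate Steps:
J = -4 (J = 3 - 7 = -4)
I(y, m) = -4 - 18*m (I(y, m) = -18*m - 4 = -4 - 18*m)
I(8, -13)*(-87) = (-4 - 18*(-13))*(-87) = (-4 + 234)*(-87) = 230*(-87) = -20010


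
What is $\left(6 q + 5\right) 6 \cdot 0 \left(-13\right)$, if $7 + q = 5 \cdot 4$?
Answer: $0$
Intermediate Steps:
$q = 13$ ($q = -7 + 5 \cdot 4 = -7 + 20 = 13$)
$\left(6 q + 5\right) 6 \cdot 0 \left(-13\right) = \left(6 \cdot 13 + 5\right) 6 \cdot 0 \left(-13\right) = \left(78 + 5\right) 0 \left(-13\right) = 83 \cdot 0 \left(-13\right) = 0 \left(-13\right) = 0$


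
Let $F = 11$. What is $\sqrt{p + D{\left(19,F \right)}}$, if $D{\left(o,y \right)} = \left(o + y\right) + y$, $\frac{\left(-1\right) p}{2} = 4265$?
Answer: $i \sqrt{8489} \approx 92.136 i$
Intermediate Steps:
$p = -8530$ ($p = \left(-2\right) 4265 = -8530$)
$D{\left(o,y \right)} = o + 2 y$
$\sqrt{p + D{\left(19,F \right)}} = \sqrt{-8530 + \left(19 + 2 \cdot 11\right)} = \sqrt{-8530 + \left(19 + 22\right)} = \sqrt{-8530 + 41} = \sqrt{-8489} = i \sqrt{8489}$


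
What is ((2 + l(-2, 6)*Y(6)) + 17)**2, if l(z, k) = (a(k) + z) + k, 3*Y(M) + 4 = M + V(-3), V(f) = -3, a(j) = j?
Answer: 2209/9 ≈ 245.44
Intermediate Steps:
Y(M) = -7/3 + M/3 (Y(M) = -4/3 + (M - 3)/3 = -4/3 + (-3 + M)/3 = -4/3 + (-1 + M/3) = -7/3 + M/3)
l(z, k) = z + 2*k (l(z, k) = (k + z) + k = z + 2*k)
((2 + l(-2, 6)*Y(6)) + 17)**2 = ((2 + (-2 + 2*6)*(-7/3 + (1/3)*6)) + 17)**2 = ((2 + (-2 + 12)*(-7/3 + 2)) + 17)**2 = ((2 + 10*(-1/3)) + 17)**2 = ((2 - 10/3) + 17)**2 = (-4/3 + 17)**2 = (47/3)**2 = 2209/9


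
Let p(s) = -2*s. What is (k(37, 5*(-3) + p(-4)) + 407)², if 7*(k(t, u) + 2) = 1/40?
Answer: 12859786801/78400 ≈ 1.6403e+5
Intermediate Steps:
k(t, u) = -559/280 (k(t, u) = -2 + (⅐)/40 = -2 + (⅐)*(1/40) = -2 + 1/280 = -559/280)
(k(37, 5*(-3) + p(-4)) + 407)² = (-559/280 + 407)² = (113401/280)² = 12859786801/78400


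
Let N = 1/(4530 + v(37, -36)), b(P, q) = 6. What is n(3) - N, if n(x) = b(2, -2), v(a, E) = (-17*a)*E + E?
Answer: 162827/27138 ≈ 6.0000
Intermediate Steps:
v(a, E) = E - 17*E*a (v(a, E) = -17*E*a + E = E - 17*E*a)
n(x) = 6
N = 1/27138 (N = 1/(4530 - 36*(1 - 17*37)) = 1/(4530 - 36*(1 - 629)) = 1/(4530 - 36*(-628)) = 1/(4530 + 22608) = 1/27138 ≈ 3.6849e-5)
n(3) - N = 6 - 1*1/27138 = 6 - 1/27138 = 162827/27138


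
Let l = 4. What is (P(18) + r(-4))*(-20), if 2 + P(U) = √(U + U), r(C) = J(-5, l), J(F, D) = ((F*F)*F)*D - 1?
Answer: 9940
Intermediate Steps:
J(F, D) = -1 + D*F³ (J(F, D) = (F²*F)*D - 1 = F³*D - 1 = D*F³ - 1 = -1 + D*F³)
r(C) = -501 (r(C) = -1 + 4*(-5)³ = -1 + 4*(-125) = -1 - 500 = -501)
P(U) = -2 + √2*√U (P(U) = -2 + √(U + U) = -2 + √(2*U) = -2 + √2*√U)
(P(18) + r(-4))*(-20) = ((-2 + √2*√18) - 501)*(-20) = ((-2 + √2*(3*√2)) - 501)*(-20) = ((-2 + 6) - 501)*(-20) = (4 - 501)*(-20) = -497*(-20) = 9940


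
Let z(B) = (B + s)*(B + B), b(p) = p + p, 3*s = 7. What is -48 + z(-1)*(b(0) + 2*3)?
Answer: -64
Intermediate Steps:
s = 7/3 (s = (⅓)*7 = 7/3 ≈ 2.3333)
b(p) = 2*p
z(B) = 2*B*(7/3 + B) (z(B) = (B + 7/3)*(B + B) = (7/3 + B)*(2*B) = 2*B*(7/3 + B))
-48 + z(-1)*(b(0) + 2*3) = -48 + ((⅔)*(-1)*(7 + 3*(-1)))*(2*0 + 2*3) = -48 + ((⅔)*(-1)*(7 - 3))*(0 + 6) = -48 + ((⅔)*(-1)*4)*6 = -48 - 8/3*6 = -48 - 16 = -64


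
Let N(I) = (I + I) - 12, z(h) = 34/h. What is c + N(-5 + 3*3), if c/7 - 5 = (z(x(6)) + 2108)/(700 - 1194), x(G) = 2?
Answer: 439/494 ≈ 0.88866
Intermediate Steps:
c = 2415/494 (c = 35 + 7*((34/2 + 2108)/(700 - 1194)) = 35 + 7*((34*(1/2) + 2108)/(-494)) = 35 + 7*((17 + 2108)*(-1/494)) = 35 + 7*(2125*(-1/494)) = 35 + 7*(-2125/494) = 35 - 14875/494 = 2415/494 ≈ 4.8887)
N(I) = -12 + 2*I (N(I) = 2*I - 12 = -12 + 2*I)
c + N(-5 + 3*3) = 2415/494 + (-12 + 2*(-5 + 3*3)) = 2415/494 + (-12 + 2*(-5 + 9)) = 2415/494 + (-12 + 2*4) = 2415/494 + (-12 + 8) = 2415/494 - 4 = 439/494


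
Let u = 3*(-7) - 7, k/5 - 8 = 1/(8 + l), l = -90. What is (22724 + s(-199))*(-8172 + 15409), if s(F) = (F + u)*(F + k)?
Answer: 34912221573/82 ≈ 4.2576e+8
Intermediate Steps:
k = 3275/82 (k = 40 + 5/(8 - 90) = 40 + 5/(-82) = 40 + 5*(-1/82) = 40 - 5/82 = 3275/82 ≈ 39.939)
u = -28 (u = -21 - 7 = -28)
s(F) = (-28 + F)*(3275/82 + F) (s(F) = (F - 28)*(F + 3275/82) = (-28 + F)*(3275/82 + F))
(22724 + s(-199))*(-8172 + 15409) = (22724 + (-45850/41 + (-199)² + (979/82)*(-199)))*(-8172 + 15409) = (22724 + (-45850/41 + 39601 - 194821/82))*7237 = (22724 + 2960761/82)*7237 = (4824129/82)*7237 = 34912221573/82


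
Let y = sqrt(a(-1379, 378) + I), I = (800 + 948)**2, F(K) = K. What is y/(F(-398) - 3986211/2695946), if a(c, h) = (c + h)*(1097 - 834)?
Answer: -4504925766/1076972719 ≈ -4.1830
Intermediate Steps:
a(c, h) = 263*c + 263*h (a(c, h) = (c + h)*263 = 263*c + 263*h)
I = 3055504 (I = 1748**2 = 3055504)
y = 1671 (y = sqrt((263*(-1379) + 263*378) + 3055504) = sqrt((-362677 + 99414) + 3055504) = sqrt(-263263 + 3055504) = sqrt(2792241) = 1671)
y/(F(-398) - 3986211/2695946) = 1671/(-398 - 3986211/2695946) = 1671/(-1076972719/2695946) = 1671*(-2695946/1076972719) = -4504925766/1076972719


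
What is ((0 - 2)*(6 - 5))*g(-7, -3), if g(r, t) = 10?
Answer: -20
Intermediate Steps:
((0 - 2)*(6 - 5))*g(-7, -3) = ((0 - 2)*(6 - 5))*10 = -2*1*10 = -2*10 = -20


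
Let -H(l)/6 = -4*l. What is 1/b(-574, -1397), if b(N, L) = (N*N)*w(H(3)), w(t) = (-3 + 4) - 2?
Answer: -1/329476 ≈ -3.0351e-6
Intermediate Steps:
H(l) = 24*l (H(l) = -(-24)*l = 24*l)
w(t) = -1 (w(t) = 1 - 2 = -1)
b(N, L) = -N² (b(N, L) = (N*N)*(-1) = N²*(-1) = -N²)
1/b(-574, -1397) = 1/(-1*(-574)²) = 1/(-1*329476) = 1/(-329476) = -1/329476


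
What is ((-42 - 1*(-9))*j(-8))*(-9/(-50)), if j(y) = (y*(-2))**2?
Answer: -38016/25 ≈ -1520.6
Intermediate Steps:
j(y) = 4*y**2 (j(y) = (-2*y)**2 = 4*y**2)
((-42 - 1*(-9))*j(-8))*(-9/(-50)) = ((-42 - 1*(-9))*(4*(-8)**2))*(-9/(-50)) = ((-42 + 9)*(4*64))*(-9*(-1/50)) = -33*256*(9/50) = -8448*9/50 = -38016/25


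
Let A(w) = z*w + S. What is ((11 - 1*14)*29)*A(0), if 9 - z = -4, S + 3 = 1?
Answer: 174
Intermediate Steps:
S = -2 (S = -3 + 1 = -2)
z = 13 (z = 9 - 1*(-4) = 9 + 4 = 13)
A(w) = -2 + 13*w (A(w) = 13*w - 2 = -2 + 13*w)
((11 - 1*14)*29)*A(0) = ((11 - 1*14)*29)*(-2 + 13*0) = ((11 - 14)*29)*(-2 + 0) = -3*29*(-2) = -87*(-2) = 174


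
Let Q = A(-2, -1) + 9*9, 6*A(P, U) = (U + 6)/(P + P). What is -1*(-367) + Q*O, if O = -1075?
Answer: -2075617/24 ≈ -86484.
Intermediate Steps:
A(P, U) = (6 + U)/(12*P) (A(P, U) = ((U + 6)/(P + P))/6 = ((6 + U)/((2*P)))/6 = ((6 + U)*(1/(2*P)))/6 = ((6 + U)/(2*P))/6 = (6 + U)/(12*P))
Q = 1939/24 (Q = (1/12)*(6 - 1)/(-2) + 9*9 = (1/12)*(-½)*5 + 81 = -5/24 + 81 = 1939/24 ≈ 80.792)
-1*(-367) + Q*O = -1*(-367) + (1939/24)*(-1075) = 367 - 2084425/24 = -2075617/24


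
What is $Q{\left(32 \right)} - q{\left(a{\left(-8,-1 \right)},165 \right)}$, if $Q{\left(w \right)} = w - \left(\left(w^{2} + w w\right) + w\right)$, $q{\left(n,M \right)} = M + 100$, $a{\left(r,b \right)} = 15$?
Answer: $-2313$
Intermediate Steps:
$q{\left(n,M \right)} = 100 + M$
$Q{\left(w \right)} = - 2 w^{2}$ ($Q{\left(w \right)} = w - \left(\left(w^{2} + w^{2}\right) + w\right) = w - \left(2 w^{2} + w\right) = w - \left(w + 2 w^{2}\right) = - 2 w^{2}$)
$Q{\left(32 \right)} - q{\left(a{\left(-8,-1 \right)},165 \right)} = - 2 \cdot 32^{2} - \left(100 + 165\right) = \left(-2\right) 1024 - 265 = -2048 - 265 = -2313$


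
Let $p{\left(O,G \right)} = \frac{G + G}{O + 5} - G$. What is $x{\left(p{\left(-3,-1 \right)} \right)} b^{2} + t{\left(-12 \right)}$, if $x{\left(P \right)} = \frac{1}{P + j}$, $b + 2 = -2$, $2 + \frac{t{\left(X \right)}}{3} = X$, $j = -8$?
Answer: $-44$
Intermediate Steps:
$t{\left(X \right)} = -6 + 3 X$
$p{\left(O,G \right)} = - G + \frac{2 G}{5 + O}$ ($p{\left(O,G \right)} = \frac{2 G}{5 + O} - G = - G + \frac{2 G}{5 + O}$)
$b = -4$ ($b = -2 - 2 = -4$)
$x{\left(P \right)} = \frac{1}{-8 + P}$ ($x{\left(P \right)} = \frac{1}{P - 8} = \frac{1}{-8 + P}$)
$x{\left(p{\left(-3,-1 \right)} \right)} b^{2} + t{\left(-12 \right)} = \frac{\left(-4\right)^{2}}{-8 - - \frac{3 - 3}{5 - 3}} + \left(-6 + 3 \left(-12\right)\right) = \frac{1}{-8 - \left(-1\right) \frac{1}{2} \cdot 0} \cdot 16 - 42 = \frac{1}{-8 + 0} \cdot 16 - 42 = \frac{1}{-8} \cdot 16 - 42 = \left(- \frac{1}{8}\right) 16 - 42 = -2 - 42 = -44$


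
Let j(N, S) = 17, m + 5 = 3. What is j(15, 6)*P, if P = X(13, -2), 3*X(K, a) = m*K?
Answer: -442/3 ≈ -147.33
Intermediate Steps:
m = -2 (m = -5 + 3 = -2)
X(K, a) = -2*K/3 (X(K, a) = (-2*K)/3 = -2*K/3)
P = -26/3 (P = -⅔*13 = -26/3 ≈ -8.6667)
j(15, 6)*P = 17*(-26/3) = -442/3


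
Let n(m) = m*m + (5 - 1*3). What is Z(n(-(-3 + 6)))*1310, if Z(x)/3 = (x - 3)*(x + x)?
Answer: 691680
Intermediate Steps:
n(m) = 2 + m**2 (n(m) = m**2 + (5 - 3) = m**2 + 2 = 2 + m**2)
Z(x) = 6*x*(-3 + x) (Z(x) = 3*((x - 3)*(x + x)) = 3*((-3 + x)*(2*x)) = 3*(2*x*(-3 + x)) = 6*x*(-3 + x))
Z(n(-(-3 + 6)))*1310 = (6*(2 + (-(-3 + 6))**2)*(-3 + (2 + (-(-3 + 6))**2)))*1310 = (6*(2 + (-1*3)**2)*(-3 + (2 + (-1*3)**2)))*1310 = (6*(2 + (-3)**2)*(-3 + (2 + (-3)**2)))*1310 = (6*(2 + 9)*(-3 + (2 + 9)))*1310 = (6*11*(-3 + 11))*1310 = (6*11*8)*1310 = 528*1310 = 691680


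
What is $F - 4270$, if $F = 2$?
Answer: $-4268$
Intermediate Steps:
$F - 4270 = 2 - 4270 = -4268$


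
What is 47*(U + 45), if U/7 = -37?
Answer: -10058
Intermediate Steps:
U = -259 (U = 7*(-37) = -259)
47*(U + 45) = 47*(-259 + 45) = 47*(-214) = -10058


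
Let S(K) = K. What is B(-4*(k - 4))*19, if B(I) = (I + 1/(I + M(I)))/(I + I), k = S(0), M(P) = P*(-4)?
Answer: 14573/1536 ≈ 9.4876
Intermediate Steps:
M(P) = -4*P
k = 0
B(I) = (I - 1/(3*I))/(2*I) (B(I) = (I + 1/(I - 4*I))/(I + I) = (I + 1/(-3*I))/((2*I)) = (I - 1/(3*I))*(1/(2*I)) = (I - 1/(3*I))/(2*I))
B(-4*(k - 4))*19 = (½ - 1/(16*(0 - 4)²)/6)*19 = (½ - 1/(6*(-4*(-4))²))*19 = (½ - ⅙/16²)*19 = (½ - ⅙*1/256)*19 = (½ - 1/1536)*19 = (767/1536)*19 = 14573/1536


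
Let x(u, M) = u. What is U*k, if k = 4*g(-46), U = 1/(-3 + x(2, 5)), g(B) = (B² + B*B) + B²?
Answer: -25392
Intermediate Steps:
g(B) = 3*B² (g(B) = (B² + B²) + B² = 2*B² + B² = 3*B²)
U = -1 (U = 1/(-3 + 2) = 1/(-1) = -1)
k = 25392 (k = 4*(3*(-46)²) = 4*(3*2116) = 4*6348 = 25392)
U*k = -1*25392 = -25392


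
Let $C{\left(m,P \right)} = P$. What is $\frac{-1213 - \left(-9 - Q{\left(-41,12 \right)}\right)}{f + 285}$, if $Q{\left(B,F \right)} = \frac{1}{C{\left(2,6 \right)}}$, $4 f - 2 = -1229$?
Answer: $\frac{14446}{261} \approx 55.349$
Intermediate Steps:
$f = - \frac{1227}{4}$ ($f = \frac{1}{2} + \frac{1}{4} \left(-1229\right) = \frac{1}{2} - \frac{1229}{4} = - \frac{1227}{4} \approx -306.75$)
$Q{\left(B,F \right)} = \frac{1}{6}$
$\frac{-1213 - \left(-9 - Q{\left(-41,12 \right)}\right)}{f + 285} = \frac{-1213 + \left(\left(765 + \frac{1}{6}\right) - 756\right)}{- \frac{1227}{4} + 285} = \frac{-1213 + \left(\frac{4591}{6} - 756\right)}{- \frac{87}{4}} = \left(-1213 + \frac{55}{6}\right) \left(- \frac{4}{87}\right) = \left(- \frac{7223}{6}\right) \left(- \frac{4}{87}\right) = \frac{14446}{261}$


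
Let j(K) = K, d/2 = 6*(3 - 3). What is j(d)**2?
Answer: 0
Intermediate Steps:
d = 0 (d = 2*(6*(3 - 3)) = 2*(6*0) = 2*0 = 0)
j(d)**2 = 0**2 = 0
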